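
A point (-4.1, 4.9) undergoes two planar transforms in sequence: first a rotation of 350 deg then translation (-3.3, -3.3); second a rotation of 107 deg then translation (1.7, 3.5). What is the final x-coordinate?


After transform 1:
x1 = cos(350)*-4.1 - sin(350)*4.9 + -3.3 = -6.4868
y1 = sin(350)*-4.1 + cos(350)*4.9 + -3.3 = 2.2375
After transform 2:
x2 = cos(107)*-6.4868 - sin(107)*2.2375 + 1.7
= 1.4568


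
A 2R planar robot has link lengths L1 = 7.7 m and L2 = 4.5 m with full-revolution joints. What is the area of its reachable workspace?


r_max = L1 + L2 = 12.2 m
r_min = |L1 - L2| = 3.2 m
Area = pi*(r_max^2 - r_min^2)
= pi*(148.84 - 10.24)
= pi * 138.6
= 435.4247 m^2


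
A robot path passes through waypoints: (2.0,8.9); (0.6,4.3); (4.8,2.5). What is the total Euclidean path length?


Segment lengths:
  seg1 = sqrt((-1.4)^2 + (-4.6)^2) = 4.8083
  seg2 = sqrt((4.2)^2 + (-1.8)^2) = 4.5695
Total = 9.3778


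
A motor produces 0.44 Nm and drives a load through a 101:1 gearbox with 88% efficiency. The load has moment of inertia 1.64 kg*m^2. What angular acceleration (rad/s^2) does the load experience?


tau_out = tau_motor * N * eta
= 0.44 * 101 * 0.88 = 39.1072 Nm
alpha = tau_out / I = 39.1072 / 1.64
= 23.8459 rad/s^2


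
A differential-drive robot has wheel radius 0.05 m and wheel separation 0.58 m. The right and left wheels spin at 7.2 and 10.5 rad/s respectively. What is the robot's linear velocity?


vR = r*wR = 0.05*7.2 = 0.36 m/s
vL = r*wL = 0.05*10.5 = 0.525 m/s
v = (vR+vL)/2 = 0.4425 m/s
omega = (vR-vL)/L = -0.2845 rad/s
linear velocity = 0.4425 m/s


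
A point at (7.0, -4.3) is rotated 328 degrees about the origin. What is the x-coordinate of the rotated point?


x' = x*cos(theta) - y*sin(theta)
cos(328 deg) = 0.848, sin(328 deg) = -0.5299
x' = 7.0 * 0.848 - -4.3 * -0.5299
= 5.9363 - 2.2787
= 3.6577


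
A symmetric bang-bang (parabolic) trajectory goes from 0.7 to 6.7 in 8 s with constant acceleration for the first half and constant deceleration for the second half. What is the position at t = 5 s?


Symmetric rest-to-rest: each phase covers (pf-p0)/2 in time T/2. 0.5*a*(T/2)^2 = (pf-p0)/2 => a = 4*(pf-p0)/T^2
a = 4*(6.7-0.7)/8^2 = 0.375
t = 5 is in the deceleration phase (t > T/2).
p = pf - 0.5*a*(T-t)^2 = 6.7 - 0.5*0.375*3^2
= 5.0125


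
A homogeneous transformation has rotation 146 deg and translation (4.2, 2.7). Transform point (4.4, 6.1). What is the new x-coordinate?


x' = cos(theta)*px - sin(theta)*py + tx
= -0.829*4.4 - 0.5592*6.1 + 4.2
= -2.8588


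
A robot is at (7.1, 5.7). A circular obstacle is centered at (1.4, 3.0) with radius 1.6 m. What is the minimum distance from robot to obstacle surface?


center_dist = sqrt((7.1-1.4)^2 + (5.7-3.0)^2)
= sqrt(32.49 + 7.29)
= 6.3071
min_dist = center_dist - radius = 6.3071 - 1.6 = 4.7071 m


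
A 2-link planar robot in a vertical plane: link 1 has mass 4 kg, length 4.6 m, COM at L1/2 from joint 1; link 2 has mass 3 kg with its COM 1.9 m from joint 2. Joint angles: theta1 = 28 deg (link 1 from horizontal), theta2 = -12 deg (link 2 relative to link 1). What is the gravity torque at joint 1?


Horizontal distance from joint 1 to link-1 COM:
  x_c1 = (L1/2)*cos(t1) = 2.3 * 0.8829 = 2.0308 m
Horizontal distance from joint 1 to link-2 COM:
  x_c2 = L1*cos(t1) + Lc2*cos(t1+t2)
       = 4.6*0.8829 + 1.9*0.9613 = 5.888 m
tau1 = m1*g*x_c1 + m2*g*x_c2
     = 4*9.81*2.0308 + 3*9.81*5.888
     = 79.6878 + 173.2825
     = 252.9703 Nm


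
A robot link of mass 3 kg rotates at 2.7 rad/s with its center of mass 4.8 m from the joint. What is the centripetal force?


F = m * omega^2 * r
= 3 * 2.7^2 * 4.8
= 3 * 7.29 * 4.8
= 104.976 N


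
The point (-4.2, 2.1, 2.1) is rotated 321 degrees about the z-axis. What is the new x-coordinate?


Rotation about z-axis: x' = x*cos(theta) - y*sin(theta)
= -4.2 * 0.7771 - 2.1 * -0.6293
= -1.9424


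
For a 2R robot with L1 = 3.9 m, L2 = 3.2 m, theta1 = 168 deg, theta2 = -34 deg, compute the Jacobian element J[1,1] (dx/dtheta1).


J[1,1] = -L1*sin(t1) - L2*sin(t1+t2)
= -3.9*sin(168) - 3.2*sin(134)
= -3.1127


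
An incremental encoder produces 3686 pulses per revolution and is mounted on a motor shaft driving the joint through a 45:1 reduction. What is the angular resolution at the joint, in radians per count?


counts per rev = 3686
effective counts at joint = 3686 * 45 = 165870
resolution = 2*pi / 165870
= 3.7880e-05 rad/count


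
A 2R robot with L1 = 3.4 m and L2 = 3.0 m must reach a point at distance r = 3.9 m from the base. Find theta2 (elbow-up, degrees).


cos(theta2) = (r^2 - L1^2 - L2^2) / (2*L1*L2)
cos(theta2) = (15.21 - 11.56 - 9.0) / 20.4
cos(theta2) = -0.262255
theta2 = 105.2039 degrees


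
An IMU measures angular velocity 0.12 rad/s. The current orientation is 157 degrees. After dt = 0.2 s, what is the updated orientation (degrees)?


delta_theta = w * dt = 0.12 * 0.2 = 0.024 rad
= 1.3751 deg
theta_new = 157 + 1.3751 = 158.3751 deg


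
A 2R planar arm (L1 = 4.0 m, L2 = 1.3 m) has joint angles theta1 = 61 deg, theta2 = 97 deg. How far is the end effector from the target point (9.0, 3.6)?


End effector via forward kinematics:
x = L1*cos(t1) + L2*cos(t1+t2) = 0.7339
y = L1*sin(t1) + L2*sin(t1+t2) = 3.9855
Distance to target:
d = sqrt((9.0 - 0.7339)^2 + (3.6 - 3.9855)^2)
= sqrt(68.3284 + 0.1486)
= 8.2751 m


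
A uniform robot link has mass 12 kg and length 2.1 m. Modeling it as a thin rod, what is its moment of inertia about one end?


I = (1/3) * m * L^2
= (1/3) * 12 * 2.1^2
= 0.333333 * 12 * 4.41
= 17.64 kg*m^2


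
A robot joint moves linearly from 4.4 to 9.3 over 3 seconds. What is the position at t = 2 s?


s = t/T = 2/3 = 0.6667
p(t) = p0 + (pf-p0)*s
= 4.4 + (9.3 - 4.4) * 0.6667
= 7.6667


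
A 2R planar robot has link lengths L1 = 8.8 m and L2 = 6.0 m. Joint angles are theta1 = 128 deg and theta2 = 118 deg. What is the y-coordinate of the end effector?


Convert angles to radians: theta1 = 2.234, theta2 = 2.0595
y = L1*sin(theta1) + L2*sin(theta1+theta2)
y = 6.9345 + -5.4813
y = 1.4532


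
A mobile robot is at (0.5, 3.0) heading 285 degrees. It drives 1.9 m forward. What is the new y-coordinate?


y_new = y0 + d*sin(theta)
= 3.0 + 1.9*sin(285)
= 3.0 + -1.8353
= 1.1647


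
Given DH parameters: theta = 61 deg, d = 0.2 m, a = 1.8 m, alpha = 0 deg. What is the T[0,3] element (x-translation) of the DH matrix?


T[0,3] = a * cos(theta)
= 1.8 * cos(61 deg)
= 1.8 * 0.4848
= 0.8727


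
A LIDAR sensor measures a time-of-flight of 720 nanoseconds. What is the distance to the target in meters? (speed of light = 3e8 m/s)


tof = 720 ns = 7.2e-07 s
dist = c * tof / 2
= 3e8 * 7.2e-07 / 2
= 108.0 m


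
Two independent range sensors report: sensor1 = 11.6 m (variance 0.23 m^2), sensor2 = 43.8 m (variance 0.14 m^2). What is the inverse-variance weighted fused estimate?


w1 = (1/var1) / (1/var1 + 1/var2)
   = 4.3478 / (4.3478 + 7.1429) = 0.3784
w2 = 1 - w1 = 0.6216
fused = w1*s1 + w2*s2 = 4.3892 + 27.227
= 31.6162 m


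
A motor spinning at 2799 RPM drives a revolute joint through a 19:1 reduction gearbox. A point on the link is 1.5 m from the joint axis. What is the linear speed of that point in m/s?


omega_motor = 2799 * 2*pi/60 = 293.1106 rad/s
omega_joint = omega_motor / 19 = 15.4269 rad/s
v = omega_joint * r = 15.4269 * 1.5
= 23.1403 m/s


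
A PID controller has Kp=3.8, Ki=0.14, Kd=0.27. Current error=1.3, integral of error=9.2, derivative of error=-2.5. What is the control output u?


u = Kp*e + Ki*int(e) + Kd*de/dt
= 3.8*1.3 + 0.14*9.2 + 0.27*(-2.5)
= 4.94 + 1.288 + -0.675
= 5.553


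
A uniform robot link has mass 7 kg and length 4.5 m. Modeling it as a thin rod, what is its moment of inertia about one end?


I = (1/3) * m * L^2
= (1/3) * 7 * 4.5^2
= 0.333333 * 7 * 20.25
= 47.25 kg*m^2


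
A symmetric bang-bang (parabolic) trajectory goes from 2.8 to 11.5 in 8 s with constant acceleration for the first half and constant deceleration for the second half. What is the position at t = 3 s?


Symmetric rest-to-rest: each phase covers (pf-p0)/2 in time T/2. 0.5*a*(T/2)^2 = (pf-p0)/2 => a = 4*(pf-p0)/T^2
a = 4*(11.5-2.8)/8^2 = 0.5437
t = 3 is in the acceleration phase (t <= T/2).
p = p0 + 0.5*a*t^2 = 2.8 + 0.5*0.5437*3^2
= 5.2469


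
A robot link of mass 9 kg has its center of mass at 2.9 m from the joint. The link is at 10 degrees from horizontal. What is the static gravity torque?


tau = m*g*L*cos(angle)
= 9 * 9.81 * 2.9 * cos(10 deg)
= 9 * 9.81 * 2.9 * 0.9848
= 252.1512 Nm


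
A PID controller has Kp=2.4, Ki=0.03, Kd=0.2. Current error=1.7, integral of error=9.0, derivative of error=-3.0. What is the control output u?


u = Kp*e + Ki*int(e) + Kd*de/dt
= 2.4*1.7 + 0.03*9.0 + 0.2*(-3.0)
= 4.08 + 0.27 + -0.6
= 3.75


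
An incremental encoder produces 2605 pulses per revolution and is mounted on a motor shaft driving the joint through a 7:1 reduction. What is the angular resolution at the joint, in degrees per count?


counts per rev = 2605
effective counts at joint = 2605 * 7 = 18235
resolution = 360 / 18235
= 0.0197 deg/count


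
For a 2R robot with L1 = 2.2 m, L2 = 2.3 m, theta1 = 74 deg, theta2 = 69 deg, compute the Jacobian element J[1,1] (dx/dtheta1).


J[1,1] = -L1*sin(t1) - L2*sin(t1+t2)
= -2.2*sin(74) - 2.3*sin(143)
= -3.499


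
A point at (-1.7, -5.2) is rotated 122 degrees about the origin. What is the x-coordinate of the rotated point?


x' = x*cos(theta) - y*sin(theta)
cos(122 deg) = -0.5299, sin(122 deg) = 0.848
x' = -1.7 * -0.5299 - -5.2 * 0.848
= 0.9009 - -4.4099
= 5.3107


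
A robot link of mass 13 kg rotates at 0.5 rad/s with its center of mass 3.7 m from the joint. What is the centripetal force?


F = m * omega^2 * r
= 13 * 0.5^2 * 3.7
= 13 * 0.25 * 3.7
= 12.025 N


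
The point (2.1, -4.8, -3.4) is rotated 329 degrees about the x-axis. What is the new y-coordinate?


Rotation about x-axis: y' = y*cos(theta) - z*sin(theta)
= -4.8 * 0.8572 - -3.4 * -0.515
= -5.8655


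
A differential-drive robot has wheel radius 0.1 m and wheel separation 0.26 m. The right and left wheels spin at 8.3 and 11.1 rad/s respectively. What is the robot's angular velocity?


vR = r*wR = 0.1*8.3 = 0.83 m/s
vL = r*wL = 0.1*11.1 = 1.11 m/s
v = (vR+vL)/2 = 0.97 m/s
omega = (vR-vL)/L = -1.0769 rad/s
angular velocity = -1.0769 rad/s


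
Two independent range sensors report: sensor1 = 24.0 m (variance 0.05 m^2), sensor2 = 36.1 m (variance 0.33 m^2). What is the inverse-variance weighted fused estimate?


w1 = (1/var1) / (1/var1 + 1/var2)
   = 20.0 / (20.0 + 3.0303) = 0.8684
w2 = 1 - w1 = 0.1316
fused = w1*s1 + w2*s2 = 20.8421 + 4.75
= 25.5921 m


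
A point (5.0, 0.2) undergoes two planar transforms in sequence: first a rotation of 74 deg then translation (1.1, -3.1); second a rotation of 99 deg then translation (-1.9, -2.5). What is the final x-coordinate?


After transform 1:
x1 = cos(74)*5.0 - sin(74)*0.2 + 1.1 = 2.2859
y1 = sin(74)*5.0 + cos(74)*0.2 + -3.1 = 1.7614
After transform 2:
x2 = cos(99)*2.2859 - sin(99)*1.7614 + -1.9
= -3.9973


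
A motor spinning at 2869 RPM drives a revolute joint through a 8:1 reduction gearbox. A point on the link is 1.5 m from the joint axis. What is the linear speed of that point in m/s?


omega_motor = 2869 * 2*pi/60 = 300.441 rad/s
omega_joint = omega_motor / 8 = 37.5551 rad/s
v = omega_joint * r = 37.5551 * 1.5
= 56.3327 m/s


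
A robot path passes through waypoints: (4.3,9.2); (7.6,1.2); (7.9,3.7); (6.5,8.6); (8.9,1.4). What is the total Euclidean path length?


Segment lengths:
  seg1 = sqrt((3.3)^2 + (-8.0)^2) = 8.6539
  seg2 = sqrt((0.3)^2 + (2.5)^2) = 2.5179
  seg3 = sqrt((-1.4)^2 + (4.9)^2) = 5.0961
  seg4 = sqrt((2.4)^2 + (-7.2)^2) = 7.5895
Total = 23.8574


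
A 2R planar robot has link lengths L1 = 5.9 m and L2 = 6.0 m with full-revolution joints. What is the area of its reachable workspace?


r_max = L1 + L2 = 11.9 m
r_min = |L1 - L2| = 0.1 m
Area = pi*(r_max^2 - r_min^2)
= pi*(141.61 - 0.01)
= pi * 141.6
= 444.8495 m^2


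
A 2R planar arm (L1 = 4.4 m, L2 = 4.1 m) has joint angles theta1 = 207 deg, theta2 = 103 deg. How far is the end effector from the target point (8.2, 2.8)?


End effector via forward kinematics:
x = L1*cos(t1) + L2*cos(t1+t2) = -1.285
y = L1*sin(t1) + L2*sin(t1+t2) = -5.1383
Distance to target:
d = sqrt((8.2 - -1.285)^2 + (2.8 - -5.1383)^2)
= sqrt(89.9652 + 63.0172)
= 12.3686 m


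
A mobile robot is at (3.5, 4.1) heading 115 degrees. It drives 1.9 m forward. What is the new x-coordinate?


x_new = x0 + d*cos(theta)
= 3.5 + 1.9*cos(115)
= 3.5 + -0.803
= 2.697


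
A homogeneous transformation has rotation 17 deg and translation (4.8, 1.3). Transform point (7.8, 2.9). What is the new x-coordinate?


x' = cos(theta)*px - sin(theta)*py + tx
= 0.9563*7.8 - 0.2924*2.9 + 4.8
= 11.4113


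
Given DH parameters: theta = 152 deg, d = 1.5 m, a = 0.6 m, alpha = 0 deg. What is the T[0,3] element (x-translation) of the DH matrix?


T[0,3] = a * cos(theta)
= 0.6 * cos(152 deg)
= 0.6 * -0.8829
= -0.5298


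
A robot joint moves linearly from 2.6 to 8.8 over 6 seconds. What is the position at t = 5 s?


s = t/T = 5/6 = 0.8333
p(t) = p0 + (pf-p0)*s
= 2.6 + (8.8 - 2.6) * 0.8333
= 7.7667


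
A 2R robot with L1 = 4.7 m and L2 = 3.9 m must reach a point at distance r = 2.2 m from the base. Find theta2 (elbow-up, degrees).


cos(theta2) = (r^2 - L1^2 - L2^2) / (2*L1*L2)
cos(theta2) = (4.84 - 22.09 - 15.21) / 36.66
cos(theta2) = -0.885434
theta2 = 152.3049 degrees


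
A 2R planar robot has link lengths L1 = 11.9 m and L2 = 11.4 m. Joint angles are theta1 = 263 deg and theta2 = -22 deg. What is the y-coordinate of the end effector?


Convert angles to radians: theta1 = 4.5902, theta2 = -0.384
y = L1*sin(theta1) + L2*sin(theta1+theta2)
y = -11.8113 + -9.9707
y = -21.782


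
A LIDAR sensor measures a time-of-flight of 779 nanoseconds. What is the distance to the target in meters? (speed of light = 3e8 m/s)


tof = 779 ns = 7.79e-07 s
dist = c * tof / 2
= 3e8 * 7.79e-07 / 2
= 116.85 m


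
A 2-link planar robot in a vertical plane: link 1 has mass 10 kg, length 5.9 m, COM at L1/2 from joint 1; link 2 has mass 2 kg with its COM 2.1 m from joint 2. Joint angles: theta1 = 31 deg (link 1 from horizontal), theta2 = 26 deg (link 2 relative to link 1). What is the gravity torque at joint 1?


Horizontal distance from joint 1 to link-1 COM:
  x_c1 = (L1/2)*cos(t1) = 2.95 * 0.8572 = 2.5286 m
Horizontal distance from joint 1 to link-2 COM:
  x_c2 = L1*cos(t1) + Lc2*cos(t1+t2)
       = 5.9*0.8572 + 2.1*0.5446 = 6.201 m
tau1 = m1*g*x_c1 + m2*g*x_c2
     = 10*9.81*2.5286 + 2*9.81*6.201
     = 248.0599 + 121.6642
     = 369.7241 Nm


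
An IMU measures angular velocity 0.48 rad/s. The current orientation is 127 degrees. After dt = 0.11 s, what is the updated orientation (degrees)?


delta_theta = w * dt = 0.48 * 0.11 = 0.0528 rad
= 3.0252 deg
theta_new = 127 + 3.0252 = 130.0252 deg


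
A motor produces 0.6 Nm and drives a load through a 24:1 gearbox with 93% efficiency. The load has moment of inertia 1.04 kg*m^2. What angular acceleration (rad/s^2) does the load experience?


tau_out = tau_motor * N * eta
= 0.6 * 24 * 0.93 = 13.392 Nm
alpha = tau_out / I = 13.392 / 1.04
= 12.8769 rad/s^2


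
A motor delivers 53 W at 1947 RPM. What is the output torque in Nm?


omega = 1947 * 2*pi/60 = 203.8894 rad/s
tau = P / omega = 53 / 203.8894
= 0.2599 Nm


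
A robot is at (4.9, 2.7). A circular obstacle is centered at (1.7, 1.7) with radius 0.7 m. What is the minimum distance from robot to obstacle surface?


center_dist = sqrt((4.9-1.7)^2 + (2.7-1.7)^2)
= sqrt(10.24 + 1.0)
= 3.3526
min_dist = center_dist - radius = 3.3526 - 0.7 = 2.6526 m


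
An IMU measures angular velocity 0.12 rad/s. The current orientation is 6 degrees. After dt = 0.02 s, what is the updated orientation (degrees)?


delta_theta = w * dt = 0.12 * 0.02 = 0.0024 rad
= 0.1375 deg
theta_new = 6 + 0.1375 = 6.1375 deg


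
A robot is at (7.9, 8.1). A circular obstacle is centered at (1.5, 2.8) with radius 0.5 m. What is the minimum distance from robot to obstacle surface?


center_dist = sqrt((7.9-1.5)^2 + (8.1-2.8)^2)
= sqrt(40.96 + 28.09)
= 8.3096
min_dist = center_dist - radius = 8.3096 - 0.5 = 7.8096 m


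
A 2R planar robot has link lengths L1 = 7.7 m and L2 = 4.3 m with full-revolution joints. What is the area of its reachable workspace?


r_max = L1 + L2 = 12.0 m
r_min = |L1 - L2| = 3.4 m
Area = pi*(r_max^2 - r_min^2)
= pi*(144.0 - 11.56)
= pi * 132.44
= 416.0725 m^2


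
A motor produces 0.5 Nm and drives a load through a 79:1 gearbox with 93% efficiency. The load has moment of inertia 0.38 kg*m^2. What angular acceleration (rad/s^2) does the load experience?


tau_out = tau_motor * N * eta
= 0.5 * 79 * 0.93 = 36.735 Nm
alpha = tau_out / I = 36.735 / 0.38
= 96.6711 rad/s^2


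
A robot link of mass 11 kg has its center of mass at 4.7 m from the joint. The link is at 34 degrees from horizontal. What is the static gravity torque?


tau = m*g*L*cos(angle)
= 11 * 9.81 * 4.7 * cos(34 deg)
= 11 * 9.81 * 4.7 * 0.829
= 420.4688 Nm


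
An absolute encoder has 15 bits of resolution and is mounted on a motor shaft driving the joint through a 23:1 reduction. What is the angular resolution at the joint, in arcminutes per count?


counts = 2^15 = 32768
effective counts at joint = 32768 * 23 = 753664
resolution = 360*60 / 753664
= 0.0287 arcmin/count


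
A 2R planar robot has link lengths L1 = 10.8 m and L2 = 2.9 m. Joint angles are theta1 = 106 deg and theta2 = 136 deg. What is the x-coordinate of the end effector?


Convert angles to radians: theta1 = 1.85, theta2 = 2.3736
x = L1*cos(theta1) + L2*cos(theta1+theta2)
x = -2.9769 + -1.3615
x = -4.3384


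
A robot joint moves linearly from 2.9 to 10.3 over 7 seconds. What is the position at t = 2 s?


s = t/T = 2/7 = 0.2857
p(t) = p0 + (pf-p0)*s
= 2.9 + (10.3 - 2.9) * 0.2857
= 5.0143


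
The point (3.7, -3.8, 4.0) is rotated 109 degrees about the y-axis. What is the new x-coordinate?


Rotation about y-axis: x' = x*cos(theta) + z*sin(theta)
= 3.7 * -0.3256 + 4.0 * 0.9455
= 2.5775


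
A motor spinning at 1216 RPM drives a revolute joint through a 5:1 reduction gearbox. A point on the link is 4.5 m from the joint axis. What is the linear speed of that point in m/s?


omega_motor = 1216 * 2*pi/60 = 127.3392 rad/s
omega_joint = omega_motor / 5 = 25.4678 rad/s
v = omega_joint * r = 25.4678 * 4.5
= 114.6053 m/s


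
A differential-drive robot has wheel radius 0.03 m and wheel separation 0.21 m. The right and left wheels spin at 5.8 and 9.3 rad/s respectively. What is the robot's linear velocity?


vR = r*wR = 0.03*5.8 = 0.174 m/s
vL = r*wL = 0.03*9.3 = 0.279 m/s
v = (vR+vL)/2 = 0.2265 m/s
omega = (vR-vL)/L = -0.5 rad/s
linear velocity = 0.2265 m/s


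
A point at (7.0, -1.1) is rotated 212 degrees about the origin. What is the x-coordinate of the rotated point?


x' = x*cos(theta) - y*sin(theta)
cos(212 deg) = -0.848, sin(212 deg) = -0.5299
x' = 7.0 * -0.848 - -1.1 * -0.5299
= -5.9363 - 0.5829
= -6.5192


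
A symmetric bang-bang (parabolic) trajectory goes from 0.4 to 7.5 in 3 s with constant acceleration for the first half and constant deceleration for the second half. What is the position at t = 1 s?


Symmetric rest-to-rest: each phase covers (pf-p0)/2 in time T/2. 0.5*a*(T/2)^2 = (pf-p0)/2 => a = 4*(pf-p0)/T^2
a = 4*(7.5-0.4)/3^2 = 3.1556
t = 1 is in the acceleration phase (t <= T/2).
p = p0 + 0.5*a*t^2 = 0.4 + 0.5*3.1556*1^2
= 1.9778


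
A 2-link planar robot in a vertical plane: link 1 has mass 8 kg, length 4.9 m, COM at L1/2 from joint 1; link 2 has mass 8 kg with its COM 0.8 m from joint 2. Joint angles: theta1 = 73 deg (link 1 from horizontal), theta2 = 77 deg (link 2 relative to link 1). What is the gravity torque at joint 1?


Horizontal distance from joint 1 to link-1 COM:
  x_c1 = (L1/2)*cos(t1) = 2.45 * 0.2924 = 0.7163 m
Horizontal distance from joint 1 to link-2 COM:
  x_c2 = L1*cos(t1) + Lc2*cos(t1+t2)
       = 4.9*0.2924 + 0.8*-0.866 = 0.7398 m
tau1 = m1*g*x_c1 + m2*g*x_c2
     = 8*9.81*0.7163 + 8*9.81*0.7398
     = 56.2161 + 58.0596
     = 114.2756 Nm


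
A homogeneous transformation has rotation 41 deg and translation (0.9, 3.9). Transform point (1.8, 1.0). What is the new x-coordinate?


x' = cos(theta)*px - sin(theta)*py + tx
= 0.7547*1.8 - 0.6561*1.0 + 0.9
= 1.6024


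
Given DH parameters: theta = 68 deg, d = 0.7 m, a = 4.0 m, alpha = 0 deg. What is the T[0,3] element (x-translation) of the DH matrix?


T[0,3] = a * cos(theta)
= 4.0 * cos(68 deg)
= 4.0 * 0.3746
= 1.4984


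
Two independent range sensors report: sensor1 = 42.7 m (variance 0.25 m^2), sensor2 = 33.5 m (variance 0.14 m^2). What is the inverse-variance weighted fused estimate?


w1 = (1/var1) / (1/var1 + 1/var2)
   = 4.0 / (4.0 + 7.1429) = 0.359
w2 = 1 - w1 = 0.641
fused = w1*s1 + w2*s2 = 15.3282 + 21.4744
= 36.8026 m


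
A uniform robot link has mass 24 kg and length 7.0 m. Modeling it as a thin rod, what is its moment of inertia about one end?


I = (1/3) * m * L^2
= (1/3) * 24 * 7.0^2
= 0.333333 * 24 * 49.0
= 392.0 kg*m^2


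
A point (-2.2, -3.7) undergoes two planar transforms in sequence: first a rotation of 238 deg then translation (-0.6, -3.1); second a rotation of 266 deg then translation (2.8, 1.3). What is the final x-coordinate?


After transform 1:
x1 = cos(238)*-2.2 - sin(238)*-3.7 + -0.6 = -2.572
y1 = sin(238)*-2.2 + cos(238)*-3.7 + -3.1 = 0.7264
After transform 2:
x2 = cos(266)*-2.572 - sin(266)*0.7264 + 2.8
= 3.704


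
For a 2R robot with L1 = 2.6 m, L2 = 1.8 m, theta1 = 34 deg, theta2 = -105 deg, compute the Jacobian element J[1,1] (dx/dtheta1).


J[1,1] = -L1*sin(t1) - L2*sin(t1+t2)
= -2.6*sin(34) - 1.8*sin(-71)
= 0.248


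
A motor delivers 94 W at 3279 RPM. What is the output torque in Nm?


omega = 3279 * 2*pi/60 = 343.3761 rad/s
tau = P / omega = 94 / 343.3761
= 0.2738 Nm


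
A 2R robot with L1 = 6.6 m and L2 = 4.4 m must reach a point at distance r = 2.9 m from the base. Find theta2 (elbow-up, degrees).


cos(theta2) = (r^2 - L1^2 - L2^2) / (2*L1*L2)
cos(theta2) = (8.41 - 43.56 - 19.36) / 58.08
cos(theta2) = -0.938533
theta2 = 159.8066 degrees


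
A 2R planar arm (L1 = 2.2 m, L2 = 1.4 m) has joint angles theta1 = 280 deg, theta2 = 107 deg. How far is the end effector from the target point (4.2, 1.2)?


End effector via forward kinematics:
x = L1*cos(t1) + L2*cos(t1+t2) = 1.6294
y = L1*sin(t1) + L2*sin(t1+t2) = -1.531
Distance to target:
d = sqrt((4.2 - 1.6294)^2 + (1.2 - -1.531)^2)
= sqrt(6.6078 + 7.4583)
= 3.7505 m


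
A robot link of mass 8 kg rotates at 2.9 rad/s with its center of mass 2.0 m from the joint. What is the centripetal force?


F = m * omega^2 * r
= 8 * 2.9^2 * 2.0
= 8 * 8.41 * 2.0
= 134.56 N


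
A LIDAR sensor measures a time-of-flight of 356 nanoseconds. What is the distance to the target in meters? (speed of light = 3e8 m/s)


tof = 356 ns = 3.56e-07 s
dist = c * tof / 2
= 3e8 * 3.56e-07 / 2
= 53.4 m


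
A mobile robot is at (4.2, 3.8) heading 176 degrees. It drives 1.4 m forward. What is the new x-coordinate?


x_new = x0 + d*cos(theta)
= 4.2 + 1.4*cos(176)
= 4.2 + -1.3966
= 2.8034


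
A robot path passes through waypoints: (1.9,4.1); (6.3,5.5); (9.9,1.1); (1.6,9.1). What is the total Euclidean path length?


Segment lengths:
  seg1 = sqrt((4.4)^2 + (1.4)^2) = 4.6174
  seg2 = sqrt((3.6)^2 + (-4.4)^2) = 5.6851
  seg3 = sqrt((-8.3)^2 + (8.0)^2) = 11.5278
Total = 21.8302


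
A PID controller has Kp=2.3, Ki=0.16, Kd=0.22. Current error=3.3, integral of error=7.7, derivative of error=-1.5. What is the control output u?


u = Kp*e + Ki*int(e) + Kd*de/dt
= 2.3*3.3 + 0.16*7.7 + 0.22*(-1.5)
= 7.59 + 1.232 + -0.33
= 8.492


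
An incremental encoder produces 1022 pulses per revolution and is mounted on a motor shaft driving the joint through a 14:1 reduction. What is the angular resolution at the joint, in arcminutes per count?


counts per rev = 1022
effective counts at joint = 1022 * 14 = 14308
resolution = 360*60 / 14308
= 1.5096 arcmin/count


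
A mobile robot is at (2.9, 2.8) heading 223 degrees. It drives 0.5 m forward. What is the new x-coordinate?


x_new = x0 + d*cos(theta)
= 2.9 + 0.5*cos(223)
= 2.9 + -0.3657
= 2.5343


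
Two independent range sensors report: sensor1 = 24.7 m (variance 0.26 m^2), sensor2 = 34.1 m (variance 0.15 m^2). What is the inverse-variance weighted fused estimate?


w1 = (1/var1) / (1/var1 + 1/var2)
   = 3.8462 / (3.8462 + 6.6667) = 0.3659
w2 = 1 - w1 = 0.6341
fused = w1*s1 + w2*s2 = 9.0366 + 21.6244
= 30.661 m


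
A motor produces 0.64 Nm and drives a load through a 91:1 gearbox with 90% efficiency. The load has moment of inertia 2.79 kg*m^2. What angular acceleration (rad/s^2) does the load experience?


tau_out = tau_motor * N * eta
= 0.64 * 91 * 0.9 = 52.416 Nm
alpha = tau_out / I = 52.416 / 2.79
= 18.7871 rad/s^2


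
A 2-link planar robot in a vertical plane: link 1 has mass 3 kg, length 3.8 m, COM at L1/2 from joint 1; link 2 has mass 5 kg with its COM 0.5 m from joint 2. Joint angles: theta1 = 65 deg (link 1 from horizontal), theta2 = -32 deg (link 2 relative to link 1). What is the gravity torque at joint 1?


Horizontal distance from joint 1 to link-1 COM:
  x_c1 = (L1/2)*cos(t1) = 1.9 * 0.4226 = 0.803 m
Horizontal distance from joint 1 to link-2 COM:
  x_c2 = L1*cos(t1) + Lc2*cos(t1+t2)
       = 3.8*0.4226 + 0.5*0.8387 = 2.0253 m
tau1 = m1*g*x_c1 + m2*g*x_c2
     = 3*9.81*0.803 + 5*9.81*2.0253
     = 23.6315 + 99.3402
     = 122.9718 Nm


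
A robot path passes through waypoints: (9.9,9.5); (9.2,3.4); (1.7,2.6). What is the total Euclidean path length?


Segment lengths:
  seg1 = sqrt((-0.7)^2 + (-6.1)^2) = 6.14
  seg2 = sqrt((-7.5)^2 + (-0.8)^2) = 7.5425
Total = 13.6826


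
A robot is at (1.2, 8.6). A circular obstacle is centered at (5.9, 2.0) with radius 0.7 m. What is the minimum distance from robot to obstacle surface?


center_dist = sqrt((1.2-5.9)^2 + (8.6-2.0)^2)
= sqrt(22.09 + 43.56)
= 8.1025
min_dist = center_dist - radius = 8.1025 - 0.7 = 7.4025 m


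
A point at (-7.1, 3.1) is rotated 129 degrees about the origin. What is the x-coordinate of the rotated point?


x' = x*cos(theta) - y*sin(theta)
cos(129 deg) = -0.6293, sin(129 deg) = 0.7771
x' = -7.1 * -0.6293 - 3.1 * 0.7771
= 4.4682 - 2.4092
= 2.059


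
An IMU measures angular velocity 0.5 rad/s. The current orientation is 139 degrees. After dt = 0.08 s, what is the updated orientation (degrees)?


delta_theta = w * dt = 0.5 * 0.08 = 0.04 rad
= 2.2918 deg
theta_new = 139 + 2.2918 = 141.2918 deg


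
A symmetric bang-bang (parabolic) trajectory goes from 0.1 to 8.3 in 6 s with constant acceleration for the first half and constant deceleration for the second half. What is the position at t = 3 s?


Symmetric rest-to-rest: each phase covers (pf-p0)/2 in time T/2. 0.5*a*(T/2)^2 = (pf-p0)/2 => a = 4*(pf-p0)/T^2
a = 4*(8.3-0.1)/6^2 = 0.9111
t = 3 is in the acceleration phase (t <= T/2).
p = p0 + 0.5*a*t^2 = 0.1 + 0.5*0.9111*3^2
= 4.2


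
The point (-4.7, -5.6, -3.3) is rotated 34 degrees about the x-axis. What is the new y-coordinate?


Rotation about x-axis: y' = y*cos(theta) - z*sin(theta)
= -5.6 * 0.829 - -3.3 * 0.5592
= -2.7973


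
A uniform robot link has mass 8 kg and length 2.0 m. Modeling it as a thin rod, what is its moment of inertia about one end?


I = (1/3) * m * L^2
= (1/3) * 8 * 2.0^2
= 0.333333 * 8 * 4.0
= 10.6667 kg*m^2


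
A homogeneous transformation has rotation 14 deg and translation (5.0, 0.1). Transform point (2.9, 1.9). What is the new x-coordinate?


x' = cos(theta)*px - sin(theta)*py + tx
= 0.9703*2.9 - 0.2419*1.9 + 5.0
= 7.3542


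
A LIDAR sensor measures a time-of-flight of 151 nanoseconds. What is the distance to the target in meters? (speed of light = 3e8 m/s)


tof = 151 ns = 1.51e-07 s
dist = c * tof / 2
= 3e8 * 1.51e-07 / 2
= 22.65 m


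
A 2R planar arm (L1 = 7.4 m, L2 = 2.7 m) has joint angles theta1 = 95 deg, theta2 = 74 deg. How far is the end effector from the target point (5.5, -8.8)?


End effector via forward kinematics:
x = L1*cos(t1) + L2*cos(t1+t2) = -3.2953
y = L1*sin(t1) + L2*sin(t1+t2) = 7.887
Distance to target:
d = sqrt((5.5 - -3.2953)^2 + (-8.8 - 7.887)^2)
= sqrt(77.3581 + 278.4568)
= 18.8631 m


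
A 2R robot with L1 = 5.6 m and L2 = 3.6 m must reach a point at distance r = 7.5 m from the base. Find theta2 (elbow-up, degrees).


cos(theta2) = (r^2 - L1^2 - L2^2) / (2*L1*L2)
cos(theta2) = (56.25 - 31.36 - 12.96) / 40.32
cos(theta2) = 0.295883
theta2 = 72.7895 degrees


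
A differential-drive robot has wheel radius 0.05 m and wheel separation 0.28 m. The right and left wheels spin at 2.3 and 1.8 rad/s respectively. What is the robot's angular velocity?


vR = r*wR = 0.05*2.3 = 0.115 m/s
vL = r*wL = 0.05*1.8 = 0.09 m/s
v = (vR+vL)/2 = 0.1025 m/s
omega = (vR-vL)/L = 0.0893 rad/s
angular velocity = 0.0893 rad/s


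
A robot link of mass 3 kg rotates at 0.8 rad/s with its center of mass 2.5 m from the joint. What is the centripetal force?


F = m * omega^2 * r
= 3 * 0.8^2 * 2.5
= 3 * 0.64 * 2.5
= 4.8 N


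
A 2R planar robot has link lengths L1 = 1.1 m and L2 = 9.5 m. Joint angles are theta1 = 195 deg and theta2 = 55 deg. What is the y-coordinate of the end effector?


Convert angles to radians: theta1 = 3.4034, theta2 = 0.9599
y = L1*sin(theta1) + L2*sin(theta1+theta2)
y = -0.2847 + -8.9271
y = -9.2118


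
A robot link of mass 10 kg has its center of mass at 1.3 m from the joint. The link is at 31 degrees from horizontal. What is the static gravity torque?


tau = m*g*L*cos(angle)
= 10 * 9.81 * 1.3 * cos(31 deg)
= 10 * 9.81 * 1.3 * 0.8572
= 109.3145 Nm


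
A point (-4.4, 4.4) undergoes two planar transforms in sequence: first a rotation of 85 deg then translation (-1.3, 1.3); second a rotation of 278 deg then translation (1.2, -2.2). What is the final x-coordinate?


After transform 1:
x1 = cos(85)*-4.4 - sin(85)*4.4 + -1.3 = -6.0667
y1 = sin(85)*-4.4 + cos(85)*4.4 + 1.3 = -2.6998
After transform 2:
x2 = cos(278)*-6.0667 - sin(278)*-2.6998 + 1.2
= -2.3178


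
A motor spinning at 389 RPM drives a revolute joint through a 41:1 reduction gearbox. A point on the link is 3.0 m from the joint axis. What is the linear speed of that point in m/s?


omega_motor = 389 * 2*pi/60 = 40.736 rad/s
omega_joint = omega_motor / 41 = 0.9936 rad/s
v = omega_joint * r = 0.9936 * 3.0
= 2.9807 m/s


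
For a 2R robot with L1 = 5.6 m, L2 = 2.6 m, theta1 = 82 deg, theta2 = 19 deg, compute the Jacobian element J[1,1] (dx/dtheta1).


J[1,1] = -L1*sin(t1) - L2*sin(t1+t2)
= -5.6*sin(82) - 2.6*sin(101)
= -8.0977


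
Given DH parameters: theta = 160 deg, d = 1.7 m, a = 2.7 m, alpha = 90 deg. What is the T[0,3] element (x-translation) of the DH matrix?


T[0,3] = a * cos(theta)
= 2.7 * cos(160 deg)
= 2.7 * -0.9397
= -2.5372


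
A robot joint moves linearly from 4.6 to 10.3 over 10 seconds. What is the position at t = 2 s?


s = t/T = 2/10 = 0.2
p(t) = p0 + (pf-p0)*s
= 4.6 + (10.3 - 4.6) * 0.2
= 5.74


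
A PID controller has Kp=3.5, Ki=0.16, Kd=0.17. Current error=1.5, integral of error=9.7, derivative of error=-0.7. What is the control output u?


u = Kp*e + Ki*int(e) + Kd*de/dt
= 3.5*1.5 + 0.16*9.7 + 0.17*(-0.7)
= 5.25 + 1.552 + -0.119
= 6.683


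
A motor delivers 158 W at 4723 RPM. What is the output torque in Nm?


omega = 4723 * 2*pi/60 = 494.5914 rad/s
tau = P / omega = 158 / 494.5914
= 0.3195 Nm


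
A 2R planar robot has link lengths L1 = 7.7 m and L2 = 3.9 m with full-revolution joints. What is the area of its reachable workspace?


r_max = L1 + L2 = 11.6 m
r_min = |L1 - L2| = 3.8 m
Area = pi*(r_max^2 - r_min^2)
= pi*(134.56 - 14.44)
= pi * 120.12
= 377.3681 m^2


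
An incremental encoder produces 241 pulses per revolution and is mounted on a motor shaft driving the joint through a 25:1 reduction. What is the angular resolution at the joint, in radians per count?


counts per rev = 241
effective counts at joint = 241 * 25 = 6025
resolution = 2*pi / 6025
= 0.001 rad/count


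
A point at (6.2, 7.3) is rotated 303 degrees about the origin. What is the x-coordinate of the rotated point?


x' = x*cos(theta) - y*sin(theta)
cos(303 deg) = 0.5446, sin(303 deg) = -0.8387
x' = 6.2 * 0.5446 - 7.3 * -0.8387
= 3.3768 - -6.1223
= 9.4991


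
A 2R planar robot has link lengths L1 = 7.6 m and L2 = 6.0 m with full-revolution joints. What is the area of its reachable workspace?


r_max = L1 + L2 = 13.6 m
r_min = |L1 - L2| = 1.6 m
Area = pi*(r_max^2 - r_min^2)
= pi*(184.96 - 2.56)
= pi * 182.4
= 573.0265 m^2


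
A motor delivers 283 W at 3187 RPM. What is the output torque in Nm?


omega = 3187 * 2*pi/60 = 333.7419 rad/s
tau = P / omega = 283 / 333.7419
= 0.848 Nm


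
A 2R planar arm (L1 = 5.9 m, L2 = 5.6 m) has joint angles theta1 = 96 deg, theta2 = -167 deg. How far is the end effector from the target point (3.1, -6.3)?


End effector via forward kinematics:
x = L1*cos(t1) + L2*cos(t1+t2) = 1.2065
y = L1*sin(t1) + L2*sin(t1+t2) = 0.5728
Distance to target:
d = sqrt((3.1 - 1.2065)^2 + (-6.3 - 0.5728)^2)
= sqrt(3.5855 + 47.235)
= 7.1289 m


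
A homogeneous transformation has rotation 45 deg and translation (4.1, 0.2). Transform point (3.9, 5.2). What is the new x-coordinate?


x' = cos(theta)*px - sin(theta)*py + tx
= 0.7071*3.9 - 0.7071*5.2 + 4.1
= 3.1808


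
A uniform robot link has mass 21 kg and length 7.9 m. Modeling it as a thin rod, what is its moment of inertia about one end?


I = (1/3) * m * L^2
= (1/3) * 21 * 7.9^2
= 0.333333 * 21 * 62.41
= 436.87 kg*m^2


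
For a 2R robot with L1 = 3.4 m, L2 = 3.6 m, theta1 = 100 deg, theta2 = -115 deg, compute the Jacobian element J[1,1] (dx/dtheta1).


J[1,1] = -L1*sin(t1) - L2*sin(t1+t2)
= -3.4*sin(100) - 3.6*sin(-15)
= -2.4166


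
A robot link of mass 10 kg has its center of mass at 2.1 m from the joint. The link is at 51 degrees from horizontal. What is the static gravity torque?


tau = m*g*L*cos(angle)
= 10 * 9.81 * 2.1 * cos(51 deg)
= 10 * 9.81 * 2.1 * 0.6293
= 129.6463 Nm


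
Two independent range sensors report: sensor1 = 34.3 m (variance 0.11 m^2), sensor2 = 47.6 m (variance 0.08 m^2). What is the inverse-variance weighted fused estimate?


w1 = (1/var1) / (1/var1 + 1/var2)
   = 9.0909 / (9.0909 + 12.5) = 0.4211
w2 = 1 - w1 = 0.5789
fused = w1*s1 + w2*s2 = 14.4421 + 27.5579
= 42.0 m


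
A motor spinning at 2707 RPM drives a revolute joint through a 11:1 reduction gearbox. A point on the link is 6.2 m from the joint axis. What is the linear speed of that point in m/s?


omega_motor = 2707 * 2*pi/60 = 283.4764 rad/s
omega_joint = omega_motor / 11 = 25.7706 rad/s
v = omega_joint * r = 25.7706 * 6.2
= 159.7776 m/s


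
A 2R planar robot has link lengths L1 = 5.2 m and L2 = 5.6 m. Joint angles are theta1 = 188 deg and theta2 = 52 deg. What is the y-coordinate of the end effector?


Convert angles to radians: theta1 = 3.2812, theta2 = 0.9076
y = L1*sin(theta1) + L2*sin(theta1+theta2)
y = -0.7237 + -4.8497
y = -5.5734


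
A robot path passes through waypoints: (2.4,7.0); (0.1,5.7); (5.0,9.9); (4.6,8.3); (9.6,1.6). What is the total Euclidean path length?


Segment lengths:
  seg1 = sqrt((-2.3)^2 + (-1.3)^2) = 2.642
  seg2 = sqrt((4.9)^2 + (4.2)^2) = 6.4537
  seg3 = sqrt((-0.4)^2 + (-1.6)^2) = 1.6492
  seg4 = sqrt((5.0)^2 + (-6.7)^2) = 8.36
Total = 19.1049


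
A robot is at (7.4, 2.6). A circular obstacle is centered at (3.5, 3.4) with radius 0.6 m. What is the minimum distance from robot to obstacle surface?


center_dist = sqrt((7.4-3.5)^2 + (2.6-3.4)^2)
= sqrt(15.21 + 0.64)
= 3.9812
min_dist = center_dist - radius = 3.9812 - 0.6 = 3.3812 m


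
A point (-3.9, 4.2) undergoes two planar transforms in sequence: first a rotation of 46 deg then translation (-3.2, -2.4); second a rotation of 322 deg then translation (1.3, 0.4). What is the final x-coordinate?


After transform 1:
x1 = cos(46)*-3.9 - sin(46)*4.2 + -3.2 = -8.9304
y1 = sin(46)*-3.9 + cos(46)*4.2 + -2.4 = -2.2879
After transform 2:
x2 = cos(322)*-8.9304 - sin(322)*-2.2879 + 1.3
= -7.1458


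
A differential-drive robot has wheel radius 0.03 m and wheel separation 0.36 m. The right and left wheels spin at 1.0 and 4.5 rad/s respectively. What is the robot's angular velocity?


vR = r*wR = 0.03*1.0 = 0.03 m/s
vL = r*wL = 0.03*4.5 = 0.135 m/s
v = (vR+vL)/2 = 0.0825 m/s
omega = (vR-vL)/L = -0.2917 rad/s
angular velocity = -0.2917 rad/s


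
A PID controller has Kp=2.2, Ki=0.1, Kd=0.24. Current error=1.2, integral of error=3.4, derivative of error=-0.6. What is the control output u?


u = Kp*e + Ki*int(e) + Kd*de/dt
= 2.2*1.2 + 0.1*3.4 + 0.24*(-0.6)
= 2.64 + 0.34 + -0.144
= 2.836


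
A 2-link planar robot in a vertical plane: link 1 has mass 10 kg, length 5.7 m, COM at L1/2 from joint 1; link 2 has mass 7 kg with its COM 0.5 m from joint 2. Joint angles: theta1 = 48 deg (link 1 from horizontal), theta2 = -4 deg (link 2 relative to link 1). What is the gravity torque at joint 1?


Horizontal distance from joint 1 to link-1 COM:
  x_c1 = (L1/2)*cos(t1) = 2.85 * 0.6691 = 1.907 m
Horizontal distance from joint 1 to link-2 COM:
  x_c2 = L1*cos(t1) + Lc2*cos(t1+t2)
       = 5.7*0.6691 + 0.5*0.7193 = 4.1737 m
tau1 = m1*g*x_c1 + m2*g*x_c2
     = 10*9.81*1.907 + 7*9.81*4.1737
     = 187.0789 + 286.609
     = 473.6878 Nm


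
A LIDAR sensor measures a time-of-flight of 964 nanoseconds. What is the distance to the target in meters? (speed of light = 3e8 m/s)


tof = 964 ns = 9.64e-07 s
dist = c * tof / 2
= 3e8 * 9.64e-07 / 2
= 144.6 m


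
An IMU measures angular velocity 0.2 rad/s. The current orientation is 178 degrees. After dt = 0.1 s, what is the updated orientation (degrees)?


delta_theta = w * dt = 0.2 * 0.1 = 0.02 rad
= 1.1459 deg
theta_new = 178 + 1.1459 = 179.1459 deg


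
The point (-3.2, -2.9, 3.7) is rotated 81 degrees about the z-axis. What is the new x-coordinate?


Rotation about z-axis: x' = x*cos(theta) - y*sin(theta)
= -3.2 * 0.1564 - -2.9 * 0.9877
= 2.3637


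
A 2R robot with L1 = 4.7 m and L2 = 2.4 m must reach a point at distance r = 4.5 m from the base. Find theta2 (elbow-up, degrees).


cos(theta2) = (r^2 - L1^2 - L2^2) / (2*L1*L2)
cos(theta2) = (20.25 - 22.09 - 5.76) / 22.56
cos(theta2) = -0.336879
theta2 = 109.6869 degrees


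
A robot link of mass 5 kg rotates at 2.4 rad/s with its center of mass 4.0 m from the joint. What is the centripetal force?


F = m * omega^2 * r
= 5 * 2.4^2 * 4.0
= 5 * 5.76 * 4.0
= 115.2 N


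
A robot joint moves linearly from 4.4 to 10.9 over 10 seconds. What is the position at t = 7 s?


s = t/T = 7/10 = 0.7
p(t) = p0 + (pf-p0)*s
= 4.4 + (10.9 - 4.4) * 0.7
= 8.95


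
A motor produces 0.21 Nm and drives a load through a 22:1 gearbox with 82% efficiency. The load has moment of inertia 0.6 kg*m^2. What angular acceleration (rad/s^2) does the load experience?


tau_out = tau_motor * N * eta
= 0.21 * 22 * 0.82 = 3.7884 Nm
alpha = tau_out / I = 3.7884 / 0.6
= 6.314 rad/s^2


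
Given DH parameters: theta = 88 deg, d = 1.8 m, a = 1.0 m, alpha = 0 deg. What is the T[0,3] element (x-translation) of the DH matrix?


T[0,3] = a * cos(theta)
= 1.0 * cos(88 deg)
= 1.0 * 0.0349
= 0.0349


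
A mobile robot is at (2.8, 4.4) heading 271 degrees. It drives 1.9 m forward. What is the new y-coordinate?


y_new = y0 + d*sin(theta)
= 4.4 + 1.9*sin(271)
= 4.4 + -1.8997
= 2.5003


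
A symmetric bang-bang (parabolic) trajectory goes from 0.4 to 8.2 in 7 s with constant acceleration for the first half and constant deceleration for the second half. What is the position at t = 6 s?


Symmetric rest-to-rest: each phase covers (pf-p0)/2 in time T/2. 0.5*a*(T/2)^2 = (pf-p0)/2 => a = 4*(pf-p0)/T^2
a = 4*(8.2-0.4)/7^2 = 0.6367
t = 6 is in the deceleration phase (t > T/2).
p = pf - 0.5*a*(T-t)^2 = 8.2 - 0.5*0.6367*1^2
= 7.8816
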